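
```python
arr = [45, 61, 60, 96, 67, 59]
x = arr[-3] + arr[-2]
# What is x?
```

arr has length 6. Negative index -3 maps to positive index 6 + (-3) = 3. arr[3] = 96.
arr has length 6. Negative index -2 maps to positive index 6 + (-2) = 4. arr[4] = 67.
Sum: 96 + 67 = 163.

163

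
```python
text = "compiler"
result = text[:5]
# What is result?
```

text has length 8. The slice text[:5] selects indices [0, 1, 2, 3, 4] (0->'c', 1->'o', 2->'m', 3->'p', 4->'i'), giving 'compi'.

'compi'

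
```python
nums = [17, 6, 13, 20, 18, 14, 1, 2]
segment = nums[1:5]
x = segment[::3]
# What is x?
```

nums has length 8. The slice nums[1:5] selects indices [1, 2, 3, 4] (1->6, 2->13, 3->20, 4->18), giving [6, 13, 20, 18]. So segment = [6, 13, 20, 18]. segment has length 4. The slice segment[::3] selects indices [0, 3] (0->6, 3->18), giving [6, 18].

[6, 18]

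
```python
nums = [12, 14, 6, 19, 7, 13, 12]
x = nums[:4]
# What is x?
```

nums has length 7. The slice nums[:4] selects indices [0, 1, 2, 3] (0->12, 1->14, 2->6, 3->19), giving [12, 14, 6, 19].

[12, 14, 6, 19]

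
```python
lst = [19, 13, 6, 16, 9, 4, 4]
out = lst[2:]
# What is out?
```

lst has length 7. The slice lst[2:] selects indices [2, 3, 4, 5, 6] (2->6, 3->16, 4->9, 5->4, 6->4), giving [6, 16, 9, 4, 4].

[6, 16, 9, 4, 4]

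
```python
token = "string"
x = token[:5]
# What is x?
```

token has length 6. The slice token[:5] selects indices [0, 1, 2, 3, 4] (0->'s', 1->'t', 2->'r', 3->'i', 4->'n'), giving 'strin'.

'strin'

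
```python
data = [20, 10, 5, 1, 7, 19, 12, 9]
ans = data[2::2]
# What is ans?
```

data has length 8. The slice data[2::2] selects indices [2, 4, 6] (2->5, 4->7, 6->12), giving [5, 7, 12].

[5, 7, 12]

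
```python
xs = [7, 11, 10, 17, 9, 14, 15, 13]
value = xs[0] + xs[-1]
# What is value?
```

xs has length 8. xs[0] = 7.
xs has length 8. Negative index -1 maps to positive index 8 + (-1) = 7. xs[7] = 13.
Sum: 7 + 13 = 20.

20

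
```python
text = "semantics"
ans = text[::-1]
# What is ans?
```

text has length 9. The slice text[::-1] selects indices [8, 7, 6, 5, 4, 3, 2, 1, 0] (8->'s', 7->'c', 6->'i', 5->'t', 4->'n', 3->'a', 2->'m', 1->'e', 0->'s'), giving 'scitnames'.

'scitnames'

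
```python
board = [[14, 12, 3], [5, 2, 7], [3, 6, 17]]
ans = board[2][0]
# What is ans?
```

board[2] = [3, 6, 17]. Taking column 0 of that row yields 3.

3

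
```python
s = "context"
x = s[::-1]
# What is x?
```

s has length 7. The slice s[::-1] selects indices [6, 5, 4, 3, 2, 1, 0] (6->'t', 5->'x', 4->'e', 3->'t', 2->'n', 1->'o', 0->'c'), giving 'txetnoc'.

'txetnoc'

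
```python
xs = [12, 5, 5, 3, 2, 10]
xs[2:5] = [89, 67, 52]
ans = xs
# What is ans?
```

xs starts as [12, 5, 5, 3, 2, 10] (length 6). The slice xs[2:5] covers indices [2, 3, 4] with values [5, 3, 2]. Replacing that slice with [89, 67, 52] (same length) produces [12, 5, 89, 67, 52, 10].

[12, 5, 89, 67, 52, 10]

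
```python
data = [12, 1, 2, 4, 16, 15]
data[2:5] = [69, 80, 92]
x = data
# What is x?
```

data starts as [12, 1, 2, 4, 16, 15] (length 6). The slice data[2:5] covers indices [2, 3, 4] with values [2, 4, 16]. Replacing that slice with [69, 80, 92] (same length) produces [12, 1, 69, 80, 92, 15].

[12, 1, 69, 80, 92, 15]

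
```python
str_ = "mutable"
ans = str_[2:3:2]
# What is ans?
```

str_ has length 7. The slice str_[2:3:2] selects indices [2] (2->'t'), giving 't'.

't'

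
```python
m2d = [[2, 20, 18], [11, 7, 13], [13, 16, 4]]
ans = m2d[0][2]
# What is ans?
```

m2d[0] = [2, 20, 18]. Taking column 2 of that row yields 18.

18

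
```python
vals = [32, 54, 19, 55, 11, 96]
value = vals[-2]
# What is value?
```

vals has length 6. Negative index -2 maps to positive index 6 + (-2) = 4. vals[4] = 11.

11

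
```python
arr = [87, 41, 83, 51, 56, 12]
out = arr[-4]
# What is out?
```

arr has length 6. Negative index -4 maps to positive index 6 + (-4) = 2. arr[2] = 83.

83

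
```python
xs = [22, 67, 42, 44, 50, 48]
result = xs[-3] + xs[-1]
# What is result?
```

xs has length 6. Negative index -3 maps to positive index 6 + (-3) = 3. xs[3] = 44.
xs has length 6. Negative index -1 maps to positive index 6 + (-1) = 5. xs[5] = 48.
Sum: 44 + 48 = 92.

92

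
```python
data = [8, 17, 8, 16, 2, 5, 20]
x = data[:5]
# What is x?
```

data has length 7. The slice data[:5] selects indices [0, 1, 2, 3, 4] (0->8, 1->17, 2->8, 3->16, 4->2), giving [8, 17, 8, 16, 2].

[8, 17, 8, 16, 2]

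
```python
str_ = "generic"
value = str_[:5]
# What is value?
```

str_ has length 7. The slice str_[:5] selects indices [0, 1, 2, 3, 4] (0->'g', 1->'e', 2->'n', 3->'e', 4->'r'), giving 'gener'.

'gener'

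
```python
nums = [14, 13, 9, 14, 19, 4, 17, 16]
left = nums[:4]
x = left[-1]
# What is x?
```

nums has length 8. The slice nums[:4] selects indices [0, 1, 2, 3] (0->14, 1->13, 2->9, 3->14), giving [14, 13, 9, 14]. So left = [14, 13, 9, 14]. Then left[-1] = 14.

14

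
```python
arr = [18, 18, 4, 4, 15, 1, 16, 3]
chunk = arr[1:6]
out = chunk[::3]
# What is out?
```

arr has length 8. The slice arr[1:6] selects indices [1, 2, 3, 4, 5] (1->18, 2->4, 3->4, 4->15, 5->1), giving [18, 4, 4, 15, 1]. So chunk = [18, 4, 4, 15, 1]. chunk has length 5. The slice chunk[::3] selects indices [0, 3] (0->18, 3->15), giving [18, 15].

[18, 15]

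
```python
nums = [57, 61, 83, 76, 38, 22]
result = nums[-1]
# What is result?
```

nums has length 6. Negative index -1 maps to positive index 6 + (-1) = 5. nums[5] = 22.

22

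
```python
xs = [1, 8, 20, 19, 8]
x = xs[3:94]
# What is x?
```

xs has length 5. The slice xs[3:94] selects indices [3, 4] (3->19, 4->8), giving [19, 8].

[19, 8]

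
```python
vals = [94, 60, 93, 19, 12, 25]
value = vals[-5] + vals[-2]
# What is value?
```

vals has length 6. Negative index -5 maps to positive index 6 + (-5) = 1. vals[1] = 60.
vals has length 6. Negative index -2 maps to positive index 6 + (-2) = 4. vals[4] = 12.
Sum: 60 + 12 = 72.

72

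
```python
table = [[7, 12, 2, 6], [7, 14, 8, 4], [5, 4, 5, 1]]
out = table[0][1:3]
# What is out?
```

table[0] = [7, 12, 2, 6]. table[0] has length 4. The slice table[0][1:3] selects indices [1, 2] (1->12, 2->2), giving [12, 2].

[12, 2]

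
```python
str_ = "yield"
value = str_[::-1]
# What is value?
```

str_ has length 5. The slice str_[::-1] selects indices [4, 3, 2, 1, 0] (4->'d', 3->'l', 2->'e', 1->'i', 0->'y'), giving 'dleiy'.

'dleiy'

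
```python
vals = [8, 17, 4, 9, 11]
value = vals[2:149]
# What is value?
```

vals has length 5. The slice vals[2:149] selects indices [2, 3, 4] (2->4, 3->9, 4->11), giving [4, 9, 11].

[4, 9, 11]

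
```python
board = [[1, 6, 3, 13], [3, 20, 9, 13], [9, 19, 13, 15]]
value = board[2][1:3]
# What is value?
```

board[2] = [9, 19, 13, 15]. board[2] has length 4. The slice board[2][1:3] selects indices [1, 2] (1->19, 2->13), giving [19, 13].

[19, 13]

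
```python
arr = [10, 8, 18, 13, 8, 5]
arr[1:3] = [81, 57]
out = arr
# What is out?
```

arr starts as [10, 8, 18, 13, 8, 5] (length 6). The slice arr[1:3] covers indices [1, 2] with values [8, 18]. Replacing that slice with [81, 57] (same length) produces [10, 81, 57, 13, 8, 5].

[10, 81, 57, 13, 8, 5]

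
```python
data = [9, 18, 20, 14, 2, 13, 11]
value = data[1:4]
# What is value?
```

data has length 7. The slice data[1:4] selects indices [1, 2, 3] (1->18, 2->20, 3->14), giving [18, 20, 14].

[18, 20, 14]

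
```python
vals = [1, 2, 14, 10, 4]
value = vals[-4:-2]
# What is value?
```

vals has length 5. The slice vals[-4:-2] selects indices [1, 2] (1->2, 2->14), giving [2, 14].

[2, 14]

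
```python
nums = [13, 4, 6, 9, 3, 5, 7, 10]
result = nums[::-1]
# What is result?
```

nums has length 8. The slice nums[::-1] selects indices [7, 6, 5, 4, 3, 2, 1, 0] (7->10, 6->7, 5->5, 4->3, 3->9, 2->6, 1->4, 0->13), giving [10, 7, 5, 3, 9, 6, 4, 13].

[10, 7, 5, 3, 9, 6, 4, 13]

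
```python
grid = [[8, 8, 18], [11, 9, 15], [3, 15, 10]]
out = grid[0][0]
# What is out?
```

grid[0] = [8, 8, 18]. Taking column 0 of that row yields 8.

8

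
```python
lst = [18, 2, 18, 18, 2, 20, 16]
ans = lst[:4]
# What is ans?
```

lst has length 7. The slice lst[:4] selects indices [0, 1, 2, 3] (0->18, 1->2, 2->18, 3->18), giving [18, 2, 18, 18].

[18, 2, 18, 18]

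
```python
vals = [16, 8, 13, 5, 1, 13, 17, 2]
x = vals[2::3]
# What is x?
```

vals has length 8. The slice vals[2::3] selects indices [2, 5] (2->13, 5->13), giving [13, 13].

[13, 13]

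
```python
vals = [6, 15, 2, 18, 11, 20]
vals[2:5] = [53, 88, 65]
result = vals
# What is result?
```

vals starts as [6, 15, 2, 18, 11, 20] (length 6). The slice vals[2:5] covers indices [2, 3, 4] with values [2, 18, 11]. Replacing that slice with [53, 88, 65] (same length) produces [6, 15, 53, 88, 65, 20].

[6, 15, 53, 88, 65, 20]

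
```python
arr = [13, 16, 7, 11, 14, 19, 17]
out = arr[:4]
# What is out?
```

arr has length 7. The slice arr[:4] selects indices [0, 1, 2, 3] (0->13, 1->16, 2->7, 3->11), giving [13, 16, 7, 11].

[13, 16, 7, 11]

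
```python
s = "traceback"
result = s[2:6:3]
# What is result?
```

s has length 9. The slice s[2:6:3] selects indices [2, 5] (2->'a', 5->'b'), giving 'ab'.

'ab'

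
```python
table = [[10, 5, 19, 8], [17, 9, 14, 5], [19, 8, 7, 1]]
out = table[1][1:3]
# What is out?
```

table[1] = [17, 9, 14, 5]. table[1] has length 4. The slice table[1][1:3] selects indices [1, 2] (1->9, 2->14), giving [9, 14].

[9, 14]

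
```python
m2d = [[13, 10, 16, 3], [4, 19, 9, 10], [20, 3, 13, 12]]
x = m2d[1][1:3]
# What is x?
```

m2d[1] = [4, 19, 9, 10]. m2d[1] has length 4. The slice m2d[1][1:3] selects indices [1, 2] (1->19, 2->9), giving [19, 9].

[19, 9]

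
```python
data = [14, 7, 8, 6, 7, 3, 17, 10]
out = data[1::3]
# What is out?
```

data has length 8. The slice data[1::3] selects indices [1, 4, 7] (1->7, 4->7, 7->10), giving [7, 7, 10].

[7, 7, 10]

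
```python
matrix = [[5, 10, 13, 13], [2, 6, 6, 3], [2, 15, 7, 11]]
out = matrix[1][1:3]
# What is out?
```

matrix[1] = [2, 6, 6, 3]. matrix[1] has length 4. The slice matrix[1][1:3] selects indices [1, 2] (1->6, 2->6), giving [6, 6].

[6, 6]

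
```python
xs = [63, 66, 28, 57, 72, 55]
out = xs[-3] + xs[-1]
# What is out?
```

xs has length 6. Negative index -3 maps to positive index 6 + (-3) = 3. xs[3] = 57.
xs has length 6. Negative index -1 maps to positive index 6 + (-1) = 5. xs[5] = 55.
Sum: 57 + 55 = 112.

112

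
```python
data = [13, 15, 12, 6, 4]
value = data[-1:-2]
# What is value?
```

data has length 5. The slice data[-1:-2] resolves to an empty index range, so the result is [].

[]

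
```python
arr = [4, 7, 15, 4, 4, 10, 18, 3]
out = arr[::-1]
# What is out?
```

arr has length 8. The slice arr[::-1] selects indices [7, 6, 5, 4, 3, 2, 1, 0] (7->3, 6->18, 5->10, 4->4, 3->4, 2->15, 1->7, 0->4), giving [3, 18, 10, 4, 4, 15, 7, 4].

[3, 18, 10, 4, 4, 15, 7, 4]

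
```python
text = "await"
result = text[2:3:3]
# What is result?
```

text has length 5. The slice text[2:3:3] selects indices [2] (2->'a'), giving 'a'.

'a'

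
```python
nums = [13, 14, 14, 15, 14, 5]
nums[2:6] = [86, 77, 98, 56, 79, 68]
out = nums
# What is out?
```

nums starts as [13, 14, 14, 15, 14, 5] (length 6). The slice nums[2:6] covers indices [2, 3, 4, 5] with values [14, 15, 14, 5]. Replacing that slice with [86, 77, 98, 56, 79, 68] (different length) produces [13, 14, 86, 77, 98, 56, 79, 68].

[13, 14, 86, 77, 98, 56, 79, 68]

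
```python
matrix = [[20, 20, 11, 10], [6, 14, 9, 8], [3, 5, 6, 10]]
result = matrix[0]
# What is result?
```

matrix has 3 rows. Row 0 is [20, 20, 11, 10].

[20, 20, 11, 10]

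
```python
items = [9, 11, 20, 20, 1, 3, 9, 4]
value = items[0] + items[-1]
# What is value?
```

items has length 8. items[0] = 9.
items has length 8. Negative index -1 maps to positive index 8 + (-1) = 7. items[7] = 4.
Sum: 9 + 4 = 13.

13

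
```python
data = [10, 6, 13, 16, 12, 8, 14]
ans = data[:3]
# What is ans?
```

data has length 7. The slice data[:3] selects indices [0, 1, 2] (0->10, 1->6, 2->13), giving [10, 6, 13].

[10, 6, 13]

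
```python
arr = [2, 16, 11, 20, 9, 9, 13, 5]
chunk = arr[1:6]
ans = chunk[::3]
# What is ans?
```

arr has length 8. The slice arr[1:6] selects indices [1, 2, 3, 4, 5] (1->16, 2->11, 3->20, 4->9, 5->9), giving [16, 11, 20, 9, 9]. So chunk = [16, 11, 20, 9, 9]. chunk has length 5. The slice chunk[::3] selects indices [0, 3] (0->16, 3->9), giving [16, 9].

[16, 9]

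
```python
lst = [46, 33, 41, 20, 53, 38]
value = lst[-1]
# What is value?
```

lst has length 6. Negative index -1 maps to positive index 6 + (-1) = 5. lst[5] = 38.

38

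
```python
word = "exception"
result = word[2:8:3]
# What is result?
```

word has length 9. The slice word[2:8:3] selects indices [2, 5] (2->'c', 5->'t'), giving 'ct'.

'ct'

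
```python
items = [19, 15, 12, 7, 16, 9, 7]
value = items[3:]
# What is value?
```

items has length 7. The slice items[3:] selects indices [3, 4, 5, 6] (3->7, 4->16, 5->9, 6->7), giving [7, 16, 9, 7].

[7, 16, 9, 7]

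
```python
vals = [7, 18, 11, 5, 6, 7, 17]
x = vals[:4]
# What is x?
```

vals has length 7. The slice vals[:4] selects indices [0, 1, 2, 3] (0->7, 1->18, 2->11, 3->5), giving [7, 18, 11, 5].

[7, 18, 11, 5]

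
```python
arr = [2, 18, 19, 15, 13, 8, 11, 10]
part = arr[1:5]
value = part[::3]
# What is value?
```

arr has length 8. The slice arr[1:5] selects indices [1, 2, 3, 4] (1->18, 2->19, 3->15, 4->13), giving [18, 19, 15, 13]. So part = [18, 19, 15, 13]. part has length 4. The slice part[::3] selects indices [0, 3] (0->18, 3->13), giving [18, 13].

[18, 13]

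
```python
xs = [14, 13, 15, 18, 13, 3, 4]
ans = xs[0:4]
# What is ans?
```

xs has length 7. The slice xs[0:4] selects indices [0, 1, 2, 3] (0->14, 1->13, 2->15, 3->18), giving [14, 13, 15, 18].

[14, 13, 15, 18]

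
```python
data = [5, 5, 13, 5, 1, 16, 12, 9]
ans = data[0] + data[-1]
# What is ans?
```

data has length 8. data[0] = 5.
data has length 8. Negative index -1 maps to positive index 8 + (-1) = 7. data[7] = 9.
Sum: 5 + 9 = 14.

14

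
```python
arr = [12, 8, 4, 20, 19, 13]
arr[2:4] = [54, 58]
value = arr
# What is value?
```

arr starts as [12, 8, 4, 20, 19, 13] (length 6). The slice arr[2:4] covers indices [2, 3] with values [4, 20]. Replacing that slice with [54, 58] (same length) produces [12, 8, 54, 58, 19, 13].

[12, 8, 54, 58, 19, 13]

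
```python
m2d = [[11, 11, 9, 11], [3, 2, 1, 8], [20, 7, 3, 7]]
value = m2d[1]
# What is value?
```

m2d has 3 rows. Row 1 is [3, 2, 1, 8].

[3, 2, 1, 8]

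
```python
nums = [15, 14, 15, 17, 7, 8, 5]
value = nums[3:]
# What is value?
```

nums has length 7. The slice nums[3:] selects indices [3, 4, 5, 6] (3->17, 4->7, 5->8, 6->5), giving [17, 7, 8, 5].

[17, 7, 8, 5]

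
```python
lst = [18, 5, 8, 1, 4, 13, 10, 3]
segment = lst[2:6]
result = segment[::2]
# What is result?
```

lst has length 8. The slice lst[2:6] selects indices [2, 3, 4, 5] (2->8, 3->1, 4->4, 5->13), giving [8, 1, 4, 13]. So segment = [8, 1, 4, 13]. segment has length 4. The slice segment[::2] selects indices [0, 2] (0->8, 2->4), giving [8, 4].

[8, 4]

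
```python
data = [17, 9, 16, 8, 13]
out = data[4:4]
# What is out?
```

data has length 5. The slice data[4:4] resolves to an empty index range, so the result is [].

[]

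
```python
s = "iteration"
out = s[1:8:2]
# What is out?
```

s has length 9. The slice s[1:8:2] selects indices [1, 3, 5, 7] (1->'t', 3->'r', 5->'t', 7->'o'), giving 'trto'.

'trto'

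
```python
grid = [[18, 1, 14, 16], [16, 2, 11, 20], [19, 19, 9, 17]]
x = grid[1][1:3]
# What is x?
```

grid[1] = [16, 2, 11, 20]. grid[1] has length 4. The slice grid[1][1:3] selects indices [1, 2] (1->2, 2->11), giving [2, 11].

[2, 11]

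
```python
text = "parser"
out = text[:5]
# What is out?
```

text has length 6. The slice text[:5] selects indices [0, 1, 2, 3, 4] (0->'p', 1->'a', 2->'r', 3->'s', 4->'e'), giving 'parse'.

'parse'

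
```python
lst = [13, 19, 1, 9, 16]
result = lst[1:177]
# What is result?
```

lst has length 5. The slice lst[1:177] selects indices [1, 2, 3, 4] (1->19, 2->1, 3->9, 4->16), giving [19, 1, 9, 16].

[19, 1, 9, 16]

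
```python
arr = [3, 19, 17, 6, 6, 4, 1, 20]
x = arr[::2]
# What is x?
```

arr has length 8. The slice arr[::2] selects indices [0, 2, 4, 6] (0->3, 2->17, 4->6, 6->1), giving [3, 17, 6, 1].

[3, 17, 6, 1]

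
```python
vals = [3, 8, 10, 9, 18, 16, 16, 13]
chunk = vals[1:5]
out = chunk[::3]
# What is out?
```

vals has length 8. The slice vals[1:5] selects indices [1, 2, 3, 4] (1->8, 2->10, 3->9, 4->18), giving [8, 10, 9, 18]. So chunk = [8, 10, 9, 18]. chunk has length 4. The slice chunk[::3] selects indices [0, 3] (0->8, 3->18), giving [8, 18].

[8, 18]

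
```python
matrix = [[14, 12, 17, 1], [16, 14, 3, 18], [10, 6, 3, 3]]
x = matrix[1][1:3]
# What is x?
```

matrix[1] = [16, 14, 3, 18]. matrix[1] has length 4. The slice matrix[1][1:3] selects indices [1, 2] (1->14, 2->3), giving [14, 3].

[14, 3]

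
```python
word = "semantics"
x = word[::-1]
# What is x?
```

word has length 9. The slice word[::-1] selects indices [8, 7, 6, 5, 4, 3, 2, 1, 0] (8->'s', 7->'c', 6->'i', 5->'t', 4->'n', 3->'a', 2->'m', 1->'e', 0->'s'), giving 'scitnames'.

'scitnames'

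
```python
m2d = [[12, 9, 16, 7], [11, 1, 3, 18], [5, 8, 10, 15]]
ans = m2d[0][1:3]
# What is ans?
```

m2d[0] = [12, 9, 16, 7]. m2d[0] has length 4. The slice m2d[0][1:3] selects indices [1, 2] (1->9, 2->16), giving [9, 16].

[9, 16]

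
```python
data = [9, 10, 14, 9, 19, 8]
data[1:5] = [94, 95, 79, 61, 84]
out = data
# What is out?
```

data starts as [9, 10, 14, 9, 19, 8] (length 6). The slice data[1:5] covers indices [1, 2, 3, 4] with values [10, 14, 9, 19]. Replacing that slice with [94, 95, 79, 61, 84] (different length) produces [9, 94, 95, 79, 61, 84, 8].

[9, 94, 95, 79, 61, 84, 8]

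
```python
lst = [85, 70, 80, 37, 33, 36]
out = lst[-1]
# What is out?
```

lst has length 6. Negative index -1 maps to positive index 6 + (-1) = 5. lst[5] = 36.

36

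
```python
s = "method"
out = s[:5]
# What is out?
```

s has length 6. The slice s[:5] selects indices [0, 1, 2, 3, 4] (0->'m', 1->'e', 2->'t', 3->'h', 4->'o'), giving 'metho'.

'metho'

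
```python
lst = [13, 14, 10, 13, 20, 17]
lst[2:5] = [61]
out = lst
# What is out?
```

lst starts as [13, 14, 10, 13, 20, 17] (length 6). The slice lst[2:5] covers indices [2, 3, 4] with values [10, 13, 20]. Replacing that slice with [61] (different length) produces [13, 14, 61, 17].

[13, 14, 61, 17]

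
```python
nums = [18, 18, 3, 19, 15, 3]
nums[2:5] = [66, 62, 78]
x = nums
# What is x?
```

nums starts as [18, 18, 3, 19, 15, 3] (length 6). The slice nums[2:5] covers indices [2, 3, 4] with values [3, 19, 15]. Replacing that slice with [66, 62, 78] (same length) produces [18, 18, 66, 62, 78, 3].

[18, 18, 66, 62, 78, 3]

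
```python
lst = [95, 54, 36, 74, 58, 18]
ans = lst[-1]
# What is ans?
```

lst has length 6. Negative index -1 maps to positive index 6 + (-1) = 5. lst[5] = 18.

18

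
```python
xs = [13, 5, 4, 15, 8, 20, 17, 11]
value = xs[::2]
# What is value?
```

xs has length 8. The slice xs[::2] selects indices [0, 2, 4, 6] (0->13, 2->4, 4->8, 6->17), giving [13, 4, 8, 17].

[13, 4, 8, 17]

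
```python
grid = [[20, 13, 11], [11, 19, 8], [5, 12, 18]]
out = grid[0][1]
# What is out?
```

grid[0] = [20, 13, 11]. Taking column 1 of that row yields 13.

13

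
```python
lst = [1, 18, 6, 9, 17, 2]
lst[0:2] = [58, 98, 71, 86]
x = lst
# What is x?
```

lst starts as [1, 18, 6, 9, 17, 2] (length 6). The slice lst[0:2] covers indices [0, 1] with values [1, 18]. Replacing that slice with [58, 98, 71, 86] (different length) produces [58, 98, 71, 86, 6, 9, 17, 2].

[58, 98, 71, 86, 6, 9, 17, 2]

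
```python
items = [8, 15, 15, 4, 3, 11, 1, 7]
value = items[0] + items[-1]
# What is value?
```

items has length 8. items[0] = 8.
items has length 8. Negative index -1 maps to positive index 8 + (-1) = 7. items[7] = 7.
Sum: 8 + 7 = 15.

15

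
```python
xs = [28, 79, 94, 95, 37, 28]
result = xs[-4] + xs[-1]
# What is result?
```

xs has length 6. Negative index -4 maps to positive index 6 + (-4) = 2. xs[2] = 94.
xs has length 6. Negative index -1 maps to positive index 6 + (-1) = 5. xs[5] = 28.
Sum: 94 + 28 = 122.

122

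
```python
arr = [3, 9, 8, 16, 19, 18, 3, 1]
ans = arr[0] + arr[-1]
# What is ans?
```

arr has length 8. arr[0] = 3.
arr has length 8. Negative index -1 maps to positive index 8 + (-1) = 7. arr[7] = 1.
Sum: 3 + 1 = 4.

4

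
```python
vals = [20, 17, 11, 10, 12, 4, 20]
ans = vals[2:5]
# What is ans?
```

vals has length 7. The slice vals[2:5] selects indices [2, 3, 4] (2->11, 3->10, 4->12), giving [11, 10, 12].

[11, 10, 12]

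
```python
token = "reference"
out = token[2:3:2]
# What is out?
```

token has length 9. The slice token[2:3:2] selects indices [2] (2->'f'), giving 'f'.

'f'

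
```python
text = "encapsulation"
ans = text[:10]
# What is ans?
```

text has length 13. The slice text[:10] selects indices [0, 1, 2, 3, 4, 5, 6, 7, 8, 9] (0->'e', 1->'n', 2->'c', 3->'a', 4->'p', 5->'s', 6->'u', 7->'l', 8->'a', 9->'t'), giving 'encapsulat'.

'encapsulat'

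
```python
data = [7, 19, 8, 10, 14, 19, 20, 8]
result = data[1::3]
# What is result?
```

data has length 8. The slice data[1::3] selects indices [1, 4, 7] (1->19, 4->14, 7->8), giving [19, 14, 8].

[19, 14, 8]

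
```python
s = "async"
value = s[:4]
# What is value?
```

s has length 5. The slice s[:4] selects indices [0, 1, 2, 3] (0->'a', 1->'s', 2->'y', 3->'n'), giving 'asyn'.

'asyn'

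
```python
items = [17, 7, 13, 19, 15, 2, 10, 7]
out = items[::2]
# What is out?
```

items has length 8. The slice items[::2] selects indices [0, 2, 4, 6] (0->17, 2->13, 4->15, 6->10), giving [17, 13, 15, 10].

[17, 13, 15, 10]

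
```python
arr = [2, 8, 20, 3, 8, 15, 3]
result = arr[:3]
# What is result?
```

arr has length 7. The slice arr[:3] selects indices [0, 1, 2] (0->2, 1->8, 2->20), giving [2, 8, 20].

[2, 8, 20]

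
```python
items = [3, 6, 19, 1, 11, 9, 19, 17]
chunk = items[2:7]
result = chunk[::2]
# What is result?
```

items has length 8. The slice items[2:7] selects indices [2, 3, 4, 5, 6] (2->19, 3->1, 4->11, 5->9, 6->19), giving [19, 1, 11, 9, 19]. So chunk = [19, 1, 11, 9, 19]. chunk has length 5. The slice chunk[::2] selects indices [0, 2, 4] (0->19, 2->11, 4->19), giving [19, 11, 19].

[19, 11, 19]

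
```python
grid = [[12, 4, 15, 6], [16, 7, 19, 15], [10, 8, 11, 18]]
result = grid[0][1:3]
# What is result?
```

grid[0] = [12, 4, 15, 6]. grid[0] has length 4. The slice grid[0][1:3] selects indices [1, 2] (1->4, 2->15), giving [4, 15].

[4, 15]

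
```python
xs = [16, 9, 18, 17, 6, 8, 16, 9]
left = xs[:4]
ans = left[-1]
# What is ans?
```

xs has length 8. The slice xs[:4] selects indices [0, 1, 2, 3] (0->16, 1->9, 2->18, 3->17), giving [16, 9, 18, 17]. So left = [16, 9, 18, 17]. Then left[-1] = 17.

17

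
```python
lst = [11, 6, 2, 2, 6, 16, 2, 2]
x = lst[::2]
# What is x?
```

lst has length 8. The slice lst[::2] selects indices [0, 2, 4, 6] (0->11, 2->2, 4->6, 6->2), giving [11, 2, 6, 2].

[11, 2, 6, 2]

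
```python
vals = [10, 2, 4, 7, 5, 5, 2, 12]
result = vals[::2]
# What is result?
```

vals has length 8. The slice vals[::2] selects indices [0, 2, 4, 6] (0->10, 2->4, 4->5, 6->2), giving [10, 4, 5, 2].

[10, 4, 5, 2]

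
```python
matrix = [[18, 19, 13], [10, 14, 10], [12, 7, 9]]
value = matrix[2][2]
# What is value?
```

matrix[2] = [12, 7, 9]. Taking column 2 of that row yields 9.

9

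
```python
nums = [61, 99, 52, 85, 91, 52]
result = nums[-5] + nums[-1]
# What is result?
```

nums has length 6. Negative index -5 maps to positive index 6 + (-5) = 1. nums[1] = 99.
nums has length 6. Negative index -1 maps to positive index 6 + (-1) = 5. nums[5] = 52.
Sum: 99 + 52 = 151.

151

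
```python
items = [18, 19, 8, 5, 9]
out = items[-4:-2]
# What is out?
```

items has length 5. The slice items[-4:-2] selects indices [1, 2] (1->19, 2->8), giving [19, 8].

[19, 8]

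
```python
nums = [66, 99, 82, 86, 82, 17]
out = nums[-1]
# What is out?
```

nums has length 6. Negative index -1 maps to positive index 6 + (-1) = 5. nums[5] = 17.

17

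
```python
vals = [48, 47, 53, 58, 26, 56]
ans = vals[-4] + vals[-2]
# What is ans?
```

vals has length 6. Negative index -4 maps to positive index 6 + (-4) = 2. vals[2] = 53.
vals has length 6. Negative index -2 maps to positive index 6 + (-2) = 4. vals[4] = 26.
Sum: 53 + 26 = 79.

79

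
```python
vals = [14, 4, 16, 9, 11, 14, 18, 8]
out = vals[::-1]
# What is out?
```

vals has length 8. The slice vals[::-1] selects indices [7, 6, 5, 4, 3, 2, 1, 0] (7->8, 6->18, 5->14, 4->11, 3->9, 2->16, 1->4, 0->14), giving [8, 18, 14, 11, 9, 16, 4, 14].

[8, 18, 14, 11, 9, 16, 4, 14]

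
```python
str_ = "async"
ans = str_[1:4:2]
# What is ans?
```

str_ has length 5. The slice str_[1:4:2] selects indices [1, 3] (1->'s', 3->'n'), giving 'sn'.

'sn'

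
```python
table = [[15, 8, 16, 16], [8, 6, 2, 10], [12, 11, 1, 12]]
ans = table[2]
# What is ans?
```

table has 3 rows. Row 2 is [12, 11, 1, 12].

[12, 11, 1, 12]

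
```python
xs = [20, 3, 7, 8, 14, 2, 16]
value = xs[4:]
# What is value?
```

xs has length 7. The slice xs[4:] selects indices [4, 5, 6] (4->14, 5->2, 6->16), giving [14, 2, 16].

[14, 2, 16]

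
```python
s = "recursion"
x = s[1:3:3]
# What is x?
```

s has length 9. The slice s[1:3:3] selects indices [1] (1->'e'), giving 'e'.

'e'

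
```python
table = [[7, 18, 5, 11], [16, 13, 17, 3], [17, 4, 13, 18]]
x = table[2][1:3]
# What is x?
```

table[2] = [17, 4, 13, 18]. table[2] has length 4. The slice table[2][1:3] selects indices [1, 2] (1->4, 2->13), giving [4, 13].

[4, 13]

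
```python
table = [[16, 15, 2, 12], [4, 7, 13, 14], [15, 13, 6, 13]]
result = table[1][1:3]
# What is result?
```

table[1] = [4, 7, 13, 14]. table[1] has length 4. The slice table[1][1:3] selects indices [1, 2] (1->7, 2->13), giving [7, 13].

[7, 13]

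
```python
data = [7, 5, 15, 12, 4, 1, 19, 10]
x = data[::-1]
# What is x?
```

data has length 8. The slice data[::-1] selects indices [7, 6, 5, 4, 3, 2, 1, 0] (7->10, 6->19, 5->1, 4->4, 3->12, 2->15, 1->5, 0->7), giving [10, 19, 1, 4, 12, 15, 5, 7].

[10, 19, 1, 4, 12, 15, 5, 7]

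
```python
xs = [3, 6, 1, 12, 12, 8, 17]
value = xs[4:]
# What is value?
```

xs has length 7. The slice xs[4:] selects indices [4, 5, 6] (4->12, 5->8, 6->17), giving [12, 8, 17].

[12, 8, 17]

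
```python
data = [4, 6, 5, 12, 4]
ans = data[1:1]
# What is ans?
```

data has length 5. The slice data[1:1] resolves to an empty index range, so the result is [].

[]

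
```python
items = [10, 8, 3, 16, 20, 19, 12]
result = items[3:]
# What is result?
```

items has length 7. The slice items[3:] selects indices [3, 4, 5, 6] (3->16, 4->20, 5->19, 6->12), giving [16, 20, 19, 12].

[16, 20, 19, 12]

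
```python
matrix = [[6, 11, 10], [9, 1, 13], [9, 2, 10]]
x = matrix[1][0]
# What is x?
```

matrix[1] = [9, 1, 13]. Taking column 0 of that row yields 9.

9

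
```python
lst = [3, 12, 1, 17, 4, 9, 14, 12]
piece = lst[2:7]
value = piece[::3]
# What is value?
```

lst has length 8. The slice lst[2:7] selects indices [2, 3, 4, 5, 6] (2->1, 3->17, 4->4, 5->9, 6->14), giving [1, 17, 4, 9, 14]. So piece = [1, 17, 4, 9, 14]. piece has length 5. The slice piece[::3] selects indices [0, 3] (0->1, 3->9), giving [1, 9].

[1, 9]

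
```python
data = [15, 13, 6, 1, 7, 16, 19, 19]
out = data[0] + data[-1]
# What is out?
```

data has length 8. data[0] = 15.
data has length 8. Negative index -1 maps to positive index 8 + (-1) = 7. data[7] = 19.
Sum: 15 + 19 = 34.

34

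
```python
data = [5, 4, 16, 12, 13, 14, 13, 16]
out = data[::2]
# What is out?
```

data has length 8. The slice data[::2] selects indices [0, 2, 4, 6] (0->5, 2->16, 4->13, 6->13), giving [5, 16, 13, 13].

[5, 16, 13, 13]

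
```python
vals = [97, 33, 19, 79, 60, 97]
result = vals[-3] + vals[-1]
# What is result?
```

vals has length 6. Negative index -3 maps to positive index 6 + (-3) = 3. vals[3] = 79.
vals has length 6. Negative index -1 maps to positive index 6 + (-1) = 5. vals[5] = 97.
Sum: 79 + 97 = 176.

176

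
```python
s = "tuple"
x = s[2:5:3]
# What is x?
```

s has length 5. The slice s[2:5:3] selects indices [2] (2->'p'), giving 'p'.

'p'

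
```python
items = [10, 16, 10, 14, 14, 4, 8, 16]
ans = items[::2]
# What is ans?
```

items has length 8. The slice items[::2] selects indices [0, 2, 4, 6] (0->10, 2->10, 4->14, 6->8), giving [10, 10, 14, 8].

[10, 10, 14, 8]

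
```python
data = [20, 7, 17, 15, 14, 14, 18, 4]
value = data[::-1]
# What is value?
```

data has length 8. The slice data[::-1] selects indices [7, 6, 5, 4, 3, 2, 1, 0] (7->4, 6->18, 5->14, 4->14, 3->15, 2->17, 1->7, 0->20), giving [4, 18, 14, 14, 15, 17, 7, 20].

[4, 18, 14, 14, 15, 17, 7, 20]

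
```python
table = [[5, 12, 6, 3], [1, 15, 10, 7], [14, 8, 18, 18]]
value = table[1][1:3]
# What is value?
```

table[1] = [1, 15, 10, 7]. table[1] has length 4. The slice table[1][1:3] selects indices [1, 2] (1->15, 2->10), giving [15, 10].

[15, 10]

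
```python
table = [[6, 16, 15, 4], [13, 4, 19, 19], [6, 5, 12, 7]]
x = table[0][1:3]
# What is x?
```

table[0] = [6, 16, 15, 4]. table[0] has length 4. The slice table[0][1:3] selects indices [1, 2] (1->16, 2->15), giving [16, 15].

[16, 15]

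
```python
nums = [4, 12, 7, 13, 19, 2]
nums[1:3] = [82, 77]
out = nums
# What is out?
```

nums starts as [4, 12, 7, 13, 19, 2] (length 6). The slice nums[1:3] covers indices [1, 2] with values [12, 7]. Replacing that slice with [82, 77] (same length) produces [4, 82, 77, 13, 19, 2].

[4, 82, 77, 13, 19, 2]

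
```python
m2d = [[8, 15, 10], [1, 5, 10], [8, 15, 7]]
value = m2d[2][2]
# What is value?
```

m2d[2] = [8, 15, 7]. Taking column 2 of that row yields 7.

7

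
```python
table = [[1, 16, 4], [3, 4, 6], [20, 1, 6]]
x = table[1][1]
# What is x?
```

table[1] = [3, 4, 6]. Taking column 1 of that row yields 4.

4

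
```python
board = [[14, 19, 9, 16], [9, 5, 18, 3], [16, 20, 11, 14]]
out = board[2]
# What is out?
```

board has 3 rows. Row 2 is [16, 20, 11, 14].

[16, 20, 11, 14]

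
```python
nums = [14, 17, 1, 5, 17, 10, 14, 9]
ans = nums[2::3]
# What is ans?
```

nums has length 8. The slice nums[2::3] selects indices [2, 5] (2->1, 5->10), giving [1, 10].

[1, 10]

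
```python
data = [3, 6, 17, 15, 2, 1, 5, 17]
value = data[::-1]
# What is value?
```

data has length 8. The slice data[::-1] selects indices [7, 6, 5, 4, 3, 2, 1, 0] (7->17, 6->5, 5->1, 4->2, 3->15, 2->17, 1->6, 0->3), giving [17, 5, 1, 2, 15, 17, 6, 3].

[17, 5, 1, 2, 15, 17, 6, 3]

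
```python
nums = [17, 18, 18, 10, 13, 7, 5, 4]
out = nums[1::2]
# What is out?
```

nums has length 8. The slice nums[1::2] selects indices [1, 3, 5, 7] (1->18, 3->10, 5->7, 7->4), giving [18, 10, 7, 4].

[18, 10, 7, 4]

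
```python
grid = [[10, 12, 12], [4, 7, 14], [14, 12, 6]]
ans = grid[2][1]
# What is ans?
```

grid[2] = [14, 12, 6]. Taking column 1 of that row yields 12.

12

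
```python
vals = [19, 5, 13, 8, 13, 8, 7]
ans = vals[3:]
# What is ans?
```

vals has length 7. The slice vals[3:] selects indices [3, 4, 5, 6] (3->8, 4->13, 5->8, 6->7), giving [8, 13, 8, 7].

[8, 13, 8, 7]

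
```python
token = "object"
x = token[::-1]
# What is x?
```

token has length 6. The slice token[::-1] selects indices [5, 4, 3, 2, 1, 0] (5->'t', 4->'c', 3->'e', 2->'j', 1->'b', 0->'o'), giving 'tcejbo'.

'tcejbo'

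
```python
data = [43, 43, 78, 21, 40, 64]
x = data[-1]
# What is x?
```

data has length 6. Negative index -1 maps to positive index 6 + (-1) = 5. data[5] = 64.

64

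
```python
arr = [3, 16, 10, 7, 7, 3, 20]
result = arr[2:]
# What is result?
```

arr has length 7. The slice arr[2:] selects indices [2, 3, 4, 5, 6] (2->10, 3->7, 4->7, 5->3, 6->20), giving [10, 7, 7, 3, 20].

[10, 7, 7, 3, 20]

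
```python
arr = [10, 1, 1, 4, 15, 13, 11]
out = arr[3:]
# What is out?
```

arr has length 7. The slice arr[3:] selects indices [3, 4, 5, 6] (3->4, 4->15, 5->13, 6->11), giving [4, 15, 13, 11].

[4, 15, 13, 11]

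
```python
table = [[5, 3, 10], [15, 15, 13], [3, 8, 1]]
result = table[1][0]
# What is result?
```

table[1] = [15, 15, 13]. Taking column 0 of that row yields 15.

15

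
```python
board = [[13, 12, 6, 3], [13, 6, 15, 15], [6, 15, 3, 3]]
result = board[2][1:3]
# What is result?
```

board[2] = [6, 15, 3, 3]. board[2] has length 4. The slice board[2][1:3] selects indices [1, 2] (1->15, 2->3), giving [15, 3].

[15, 3]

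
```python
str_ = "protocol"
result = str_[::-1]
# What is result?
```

str_ has length 8. The slice str_[::-1] selects indices [7, 6, 5, 4, 3, 2, 1, 0] (7->'l', 6->'o', 5->'c', 4->'o', 3->'t', 2->'o', 1->'r', 0->'p'), giving 'locotorp'.

'locotorp'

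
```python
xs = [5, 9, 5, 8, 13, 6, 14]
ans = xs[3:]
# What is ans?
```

xs has length 7. The slice xs[3:] selects indices [3, 4, 5, 6] (3->8, 4->13, 5->6, 6->14), giving [8, 13, 6, 14].

[8, 13, 6, 14]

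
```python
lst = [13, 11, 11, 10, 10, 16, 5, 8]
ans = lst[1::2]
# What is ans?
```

lst has length 8. The slice lst[1::2] selects indices [1, 3, 5, 7] (1->11, 3->10, 5->16, 7->8), giving [11, 10, 16, 8].

[11, 10, 16, 8]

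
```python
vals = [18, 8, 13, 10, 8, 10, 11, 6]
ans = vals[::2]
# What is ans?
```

vals has length 8. The slice vals[::2] selects indices [0, 2, 4, 6] (0->18, 2->13, 4->8, 6->11), giving [18, 13, 8, 11].

[18, 13, 8, 11]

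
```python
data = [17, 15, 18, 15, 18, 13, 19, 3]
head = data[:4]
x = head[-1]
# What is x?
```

data has length 8. The slice data[:4] selects indices [0, 1, 2, 3] (0->17, 1->15, 2->18, 3->15), giving [17, 15, 18, 15]. So head = [17, 15, 18, 15]. Then head[-1] = 15.

15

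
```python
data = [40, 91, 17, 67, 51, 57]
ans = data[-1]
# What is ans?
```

data has length 6. Negative index -1 maps to positive index 6 + (-1) = 5. data[5] = 57.

57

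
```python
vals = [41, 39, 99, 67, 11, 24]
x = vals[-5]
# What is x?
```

vals has length 6. Negative index -5 maps to positive index 6 + (-5) = 1. vals[1] = 39.

39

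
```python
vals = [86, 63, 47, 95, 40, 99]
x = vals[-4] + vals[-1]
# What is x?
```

vals has length 6. Negative index -4 maps to positive index 6 + (-4) = 2. vals[2] = 47.
vals has length 6. Negative index -1 maps to positive index 6 + (-1) = 5. vals[5] = 99.
Sum: 47 + 99 = 146.

146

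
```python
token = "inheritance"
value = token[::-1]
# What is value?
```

token has length 11. The slice token[::-1] selects indices [10, 9, 8, 7, 6, 5, 4, 3, 2, 1, 0] (10->'e', 9->'c', 8->'n', 7->'a', 6->'t', 5->'i', 4->'r', 3->'e', 2->'h', 1->'n', 0->'i'), giving 'ecnatirehni'.

'ecnatirehni'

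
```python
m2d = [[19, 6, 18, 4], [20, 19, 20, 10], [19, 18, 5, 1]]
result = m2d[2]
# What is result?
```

m2d has 3 rows. Row 2 is [19, 18, 5, 1].

[19, 18, 5, 1]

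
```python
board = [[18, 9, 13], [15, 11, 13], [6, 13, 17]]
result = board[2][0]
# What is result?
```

board[2] = [6, 13, 17]. Taking column 0 of that row yields 6.

6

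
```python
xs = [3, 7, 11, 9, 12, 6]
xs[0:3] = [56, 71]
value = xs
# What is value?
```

xs starts as [3, 7, 11, 9, 12, 6] (length 6). The slice xs[0:3] covers indices [0, 1, 2] with values [3, 7, 11]. Replacing that slice with [56, 71] (different length) produces [56, 71, 9, 12, 6].

[56, 71, 9, 12, 6]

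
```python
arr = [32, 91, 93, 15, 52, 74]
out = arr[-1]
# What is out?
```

arr has length 6. Negative index -1 maps to positive index 6 + (-1) = 5. arr[5] = 74.

74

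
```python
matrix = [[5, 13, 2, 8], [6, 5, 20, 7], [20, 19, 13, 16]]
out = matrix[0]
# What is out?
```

matrix has 3 rows. Row 0 is [5, 13, 2, 8].

[5, 13, 2, 8]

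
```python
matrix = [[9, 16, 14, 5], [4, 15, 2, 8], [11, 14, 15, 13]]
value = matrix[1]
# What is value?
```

matrix has 3 rows. Row 1 is [4, 15, 2, 8].

[4, 15, 2, 8]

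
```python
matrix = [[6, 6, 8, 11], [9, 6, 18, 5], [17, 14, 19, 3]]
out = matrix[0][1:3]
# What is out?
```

matrix[0] = [6, 6, 8, 11]. matrix[0] has length 4. The slice matrix[0][1:3] selects indices [1, 2] (1->6, 2->8), giving [6, 8].

[6, 8]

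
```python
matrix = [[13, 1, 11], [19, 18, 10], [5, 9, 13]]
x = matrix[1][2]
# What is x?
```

matrix[1] = [19, 18, 10]. Taking column 2 of that row yields 10.

10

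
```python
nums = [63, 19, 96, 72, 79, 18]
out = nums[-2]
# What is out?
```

nums has length 6. Negative index -2 maps to positive index 6 + (-2) = 4. nums[4] = 79.

79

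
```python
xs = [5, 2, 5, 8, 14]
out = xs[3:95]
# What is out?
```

xs has length 5. The slice xs[3:95] selects indices [3, 4] (3->8, 4->14), giving [8, 14].

[8, 14]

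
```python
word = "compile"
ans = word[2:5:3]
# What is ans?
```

word has length 7. The slice word[2:5:3] selects indices [2] (2->'m'), giving 'm'.

'm'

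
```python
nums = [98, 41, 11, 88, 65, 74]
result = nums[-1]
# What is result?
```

nums has length 6. Negative index -1 maps to positive index 6 + (-1) = 5. nums[5] = 74.

74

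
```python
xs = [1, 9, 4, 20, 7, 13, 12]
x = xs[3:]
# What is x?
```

xs has length 7. The slice xs[3:] selects indices [3, 4, 5, 6] (3->20, 4->7, 5->13, 6->12), giving [20, 7, 13, 12].

[20, 7, 13, 12]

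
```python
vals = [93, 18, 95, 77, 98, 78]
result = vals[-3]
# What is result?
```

vals has length 6. Negative index -3 maps to positive index 6 + (-3) = 3. vals[3] = 77.

77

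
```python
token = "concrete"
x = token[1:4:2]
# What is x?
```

token has length 8. The slice token[1:4:2] selects indices [1, 3] (1->'o', 3->'c'), giving 'oc'.

'oc'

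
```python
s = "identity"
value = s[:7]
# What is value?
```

s has length 8. The slice s[:7] selects indices [0, 1, 2, 3, 4, 5, 6] (0->'i', 1->'d', 2->'e', 3->'n', 4->'t', 5->'i', 6->'t'), giving 'identit'.

'identit'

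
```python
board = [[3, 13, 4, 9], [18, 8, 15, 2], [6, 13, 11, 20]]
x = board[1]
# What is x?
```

board has 3 rows. Row 1 is [18, 8, 15, 2].

[18, 8, 15, 2]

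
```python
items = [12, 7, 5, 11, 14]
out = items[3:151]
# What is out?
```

items has length 5. The slice items[3:151] selects indices [3, 4] (3->11, 4->14), giving [11, 14].

[11, 14]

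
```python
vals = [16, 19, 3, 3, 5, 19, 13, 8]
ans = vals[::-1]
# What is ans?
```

vals has length 8. The slice vals[::-1] selects indices [7, 6, 5, 4, 3, 2, 1, 0] (7->8, 6->13, 5->19, 4->5, 3->3, 2->3, 1->19, 0->16), giving [8, 13, 19, 5, 3, 3, 19, 16].

[8, 13, 19, 5, 3, 3, 19, 16]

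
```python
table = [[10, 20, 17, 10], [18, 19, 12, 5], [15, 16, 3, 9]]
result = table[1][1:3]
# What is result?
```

table[1] = [18, 19, 12, 5]. table[1] has length 4. The slice table[1][1:3] selects indices [1, 2] (1->19, 2->12), giving [19, 12].

[19, 12]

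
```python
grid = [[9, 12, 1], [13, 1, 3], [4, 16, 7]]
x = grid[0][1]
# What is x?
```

grid[0] = [9, 12, 1]. Taking column 1 of that row yields 12.

12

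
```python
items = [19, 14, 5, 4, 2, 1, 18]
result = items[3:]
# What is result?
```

items has length 7. The slice items[3:] selects indices [3, 4, 5, 6] (3->4, 4->2, 5->1, 6->18), giving [4, 2, 1, 18].

[4, 2, 1, 18]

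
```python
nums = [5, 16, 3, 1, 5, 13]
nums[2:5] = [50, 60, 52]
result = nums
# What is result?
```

nums starts as [5, 16, 3, 1, 5, 13] (length 6). The slice nums[2:5] covers indices [2, 3, 4] with values [3, 1, 5]. Replacing that slice with [50, 60, 52] (same length) produces [5, 16, 50, 60, 52, 13].

[5, 16, 50, 60, 52, 13]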